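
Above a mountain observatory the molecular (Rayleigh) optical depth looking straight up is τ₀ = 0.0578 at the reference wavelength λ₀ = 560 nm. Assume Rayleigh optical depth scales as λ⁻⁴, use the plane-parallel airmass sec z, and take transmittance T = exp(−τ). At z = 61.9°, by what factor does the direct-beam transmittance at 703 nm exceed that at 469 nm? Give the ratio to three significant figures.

Airmass: sec 61.9° = 2.1231.
τ(703 nm) = 0.0578 × (560/703)⁴ × 2.1231 = 0.0578 × 0.4027 × 2.1231 = 0.0494.
τ(469 nm) = 0.0578 × (560/469)⁴ × 2.1231 = 0.0578 × 2.0326 × 2.1231 = 0.2494.
T(703)/T(469) = exp(τ_B − τ_A) = exp(0.2000) = 1.2214.

1.22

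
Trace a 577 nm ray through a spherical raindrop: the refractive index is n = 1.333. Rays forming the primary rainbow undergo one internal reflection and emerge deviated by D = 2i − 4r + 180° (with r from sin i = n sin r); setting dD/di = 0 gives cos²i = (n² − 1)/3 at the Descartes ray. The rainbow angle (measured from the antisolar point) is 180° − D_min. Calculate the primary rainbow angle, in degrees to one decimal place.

42.1°

cos²i = (1.77689 − 1)/3 = 0.25896; i = arccos(0.50888) = 59.410°.
sin r = sin 59.410°/1.333 = 0.64579; r = 40.225°.
D_min = 2·59.410° − 4·40.225° + 180° = 137.922°.
Rainbow angle = 180° − D_min = 42.078°.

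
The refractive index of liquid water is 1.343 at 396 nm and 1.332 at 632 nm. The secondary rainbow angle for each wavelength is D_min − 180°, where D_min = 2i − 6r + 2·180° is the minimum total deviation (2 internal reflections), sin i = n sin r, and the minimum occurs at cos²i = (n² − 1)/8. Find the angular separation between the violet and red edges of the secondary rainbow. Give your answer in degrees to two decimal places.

At 396 nm (n = 1.343): cos²i = 0.10046 → i = 71.522°, r = 44.928°, D_min = 233.478°, rainbow angle = 53.478°.
At 632 nm (n = 1.332): cos²i = 0.09678 → i = 71.875°, r = 45.520°, D_min = 230.628°, rainbow angle = 50.628°.
Angular width = |53.478° − 50.628°| = 2.849°.

2.85°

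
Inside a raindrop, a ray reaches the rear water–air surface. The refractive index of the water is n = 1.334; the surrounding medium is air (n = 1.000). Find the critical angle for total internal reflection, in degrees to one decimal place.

sin θ_c = n_air / n = 1.000 / 1.334 = 0.7496.
θ_c = arcsin(0.7496) = 48.56°.

48.6°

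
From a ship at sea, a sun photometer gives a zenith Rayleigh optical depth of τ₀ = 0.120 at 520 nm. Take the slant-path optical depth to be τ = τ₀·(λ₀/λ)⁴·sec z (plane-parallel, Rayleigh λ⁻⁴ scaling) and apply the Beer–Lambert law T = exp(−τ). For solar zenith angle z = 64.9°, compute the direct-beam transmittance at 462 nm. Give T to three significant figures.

0.635

sec 64.9° = 2.3574.
τ = 0.120 × (520/462)⁴ × 2.3574 = 0.120 × 1.6049 × 2.3574 = 0.4540.
T = exp(−0.4540) = 0.6351.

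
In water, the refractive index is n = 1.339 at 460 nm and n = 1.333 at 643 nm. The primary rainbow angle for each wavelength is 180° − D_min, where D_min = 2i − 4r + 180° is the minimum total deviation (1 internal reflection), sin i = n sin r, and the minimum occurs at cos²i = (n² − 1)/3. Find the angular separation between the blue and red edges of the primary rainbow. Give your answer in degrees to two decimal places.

0.86°

At 460 nm (n = 1.339): cos²i = 0.26431 → i = 59.062°, r = 39.834°, D_min = 138.786°, rainbow angle = 41.214°.
At 643 nm (n = 1.333): cos²i = 0.25896 → i = 59.410°, r = 40.225°, D_min = 137.922°, rainbow angle = 42.078°.
Angular width = |41.214° − 42.078°| = 0.865°.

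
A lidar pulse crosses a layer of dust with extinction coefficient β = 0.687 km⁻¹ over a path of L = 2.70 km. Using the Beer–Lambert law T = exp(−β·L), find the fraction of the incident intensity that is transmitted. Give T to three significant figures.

τ = β·L = 0.687 × 2.70 = 1.8549.
T = exp(−1.8549) = 0.1565.

0.156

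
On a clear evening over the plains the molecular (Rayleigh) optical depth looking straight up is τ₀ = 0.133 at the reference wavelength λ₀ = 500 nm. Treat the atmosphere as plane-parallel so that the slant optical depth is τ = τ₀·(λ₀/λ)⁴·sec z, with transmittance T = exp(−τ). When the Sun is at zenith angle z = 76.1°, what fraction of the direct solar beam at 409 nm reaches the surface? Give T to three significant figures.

sec 76.1° = 4.1627.
τ = 0.133 × (500/409)⁴ × 4.1627 = 0.133 × 2.2335 × 4.1627 = 1.2366.
T = exp(−1.2366) = 0.2904.

0.290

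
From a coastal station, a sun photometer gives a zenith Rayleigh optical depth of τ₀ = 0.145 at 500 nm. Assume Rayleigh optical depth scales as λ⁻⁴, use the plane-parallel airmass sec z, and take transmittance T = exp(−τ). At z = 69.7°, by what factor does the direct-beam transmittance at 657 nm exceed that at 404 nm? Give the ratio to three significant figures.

Airmass: sec 69.7° = 2.8824.
τ(657 nm) = 0.145 × (500/657)⁴ × 2.8824 = 0.145 × 0.3354 × 2.8824 = 0.1402.
τ(404 nm) = 0.145 × (500/404)⁴ × 2.8824 = 0.145 × 2.3461 × 2.8824 = 0.9806.
T(657)/T(404) = exp(τ_B − τ_A) = exp(0.8404) = 2.3172.

2.32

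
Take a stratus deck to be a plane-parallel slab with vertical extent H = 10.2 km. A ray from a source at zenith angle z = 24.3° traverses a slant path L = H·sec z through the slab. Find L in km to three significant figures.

11.2 km

sec z = 1/cos 24.3° = 1.0972.
L = 10.2 × 1.0972 = 11.192 km.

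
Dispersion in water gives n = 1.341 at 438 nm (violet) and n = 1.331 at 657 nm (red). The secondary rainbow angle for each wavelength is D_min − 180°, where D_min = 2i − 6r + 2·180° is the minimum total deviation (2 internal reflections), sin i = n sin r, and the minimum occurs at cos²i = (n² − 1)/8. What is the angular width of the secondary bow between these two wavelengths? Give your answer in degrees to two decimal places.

At 438 nm (n = 1.341): cos²i = 0.09979 → i = 71.586°, r = 45.034°, D_min = 232.966°, rainbow angle = 52.966°.
At 657 nm (n = 1.331): cos²i = 0.09645 → i = 71.907°, r = 45.575°, D_min = 230.365°, rainbow angle = 50.365°.
Angular width = |52.966° − 50.365°| = 2.601°.

2.60°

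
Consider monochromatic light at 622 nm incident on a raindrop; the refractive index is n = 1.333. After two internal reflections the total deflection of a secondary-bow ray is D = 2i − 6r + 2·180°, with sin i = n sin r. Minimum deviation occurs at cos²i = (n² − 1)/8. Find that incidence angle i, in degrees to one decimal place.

71.8°

cos²i = (1.333² − 1)/8 = (1.77689 − 1)/8 = 0.09711.
cos i = 0.31163, so i = 71.843°.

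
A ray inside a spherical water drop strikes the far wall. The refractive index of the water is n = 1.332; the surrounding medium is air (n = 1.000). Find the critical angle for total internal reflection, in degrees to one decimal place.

48.7°

sin θ_c = n_air / n = 1.000 / 1.332 = 0.7508.
θ_c = arcsin(0.7508) = 48.66°.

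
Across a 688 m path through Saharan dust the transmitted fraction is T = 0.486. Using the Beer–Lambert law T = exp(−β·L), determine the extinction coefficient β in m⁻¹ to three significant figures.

0.00105 m⁻¹

Beer–Lambert: T = exp(−βL) ⇒ β = −ln(T)/L = −ln(0.486)/688 = 0.7215/688 = 0.001049 m⁻¹.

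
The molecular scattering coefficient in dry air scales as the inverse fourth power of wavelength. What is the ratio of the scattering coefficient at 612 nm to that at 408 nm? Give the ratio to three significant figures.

0.198

Rayleigh scattering ∝ λ⁻⁴, so the ratio of coefficients is the inverse fourth power of the wavelength ratio.
σ(612)/σ(408) = (408/612)⁴ = (0.6667)⁴ = 0.1975.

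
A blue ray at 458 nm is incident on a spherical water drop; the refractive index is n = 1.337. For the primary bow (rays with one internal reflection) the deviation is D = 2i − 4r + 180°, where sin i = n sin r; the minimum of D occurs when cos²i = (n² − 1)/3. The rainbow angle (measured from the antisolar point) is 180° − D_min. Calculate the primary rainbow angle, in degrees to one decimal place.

cos²i = (1.78757 − 1)/3 = 0.26252; i = arccos(0.51237) = 59.178°.
sin r = sin 59.178°/1.337 = 0.64231; r = 39.964°.
D_min = 2·59.178° − 4·39.964° + 180° = 138.500°.
Rainbow angle = 180° − D_min = 41.500°.

41.5°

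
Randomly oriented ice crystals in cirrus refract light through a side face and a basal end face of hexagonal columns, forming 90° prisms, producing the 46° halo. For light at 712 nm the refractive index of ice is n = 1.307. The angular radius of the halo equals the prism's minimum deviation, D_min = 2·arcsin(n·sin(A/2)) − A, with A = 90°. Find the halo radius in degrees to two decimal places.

45.09°

n·sin(A/2) = 1.307 × sin 45° = 1.307 × 0.7071 = 0.9242.
D_min = 2·arcsin(0.9242) − 90° = 2 × 67.546° − 90° = 45.093°.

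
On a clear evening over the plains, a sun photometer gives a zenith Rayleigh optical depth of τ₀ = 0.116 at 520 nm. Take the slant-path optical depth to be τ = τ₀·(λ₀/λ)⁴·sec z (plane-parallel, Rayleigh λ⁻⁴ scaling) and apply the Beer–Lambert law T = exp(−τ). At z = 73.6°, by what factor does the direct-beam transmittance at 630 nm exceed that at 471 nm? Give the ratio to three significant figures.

1.52

Airmass: sec 73.6° = 3.5418.
τ(630 nm) = 0.116 × (520/630)⁴ × 3.5418 = 0.116 × 0.4641 × 3.5418 = 0.1907.
τ(471 nm) = 0.116 × (520/471)⁴ × 3.5418 = 0.116 × 1.4857 × 3.5418 = 0.6104.
T(630)/T(471) = exp(τ_B − τ_A) = exp(0.4197) = 1.5215.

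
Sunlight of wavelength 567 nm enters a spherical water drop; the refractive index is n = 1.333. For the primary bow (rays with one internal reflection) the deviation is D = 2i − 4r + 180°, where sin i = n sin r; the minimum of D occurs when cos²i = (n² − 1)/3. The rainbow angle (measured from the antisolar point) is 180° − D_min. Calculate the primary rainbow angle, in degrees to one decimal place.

42.1°

cos²i = (1.77689 − 1)/3 = 0.25896; i = arccos(0.50888) = 59.410°.
sin r = sin 59.410°/1.333 = 0.64579; r = 40.225°.
D_min = 2·59.410° − 4·40.225° + 180° = 137.922°.
Rainbow angle = 180° − D_min = 42.078°.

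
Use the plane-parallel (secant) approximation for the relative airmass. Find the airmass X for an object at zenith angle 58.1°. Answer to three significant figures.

1.89

X = sec z = 1/cos 58.1° = 1/0.5284 = 1.8924.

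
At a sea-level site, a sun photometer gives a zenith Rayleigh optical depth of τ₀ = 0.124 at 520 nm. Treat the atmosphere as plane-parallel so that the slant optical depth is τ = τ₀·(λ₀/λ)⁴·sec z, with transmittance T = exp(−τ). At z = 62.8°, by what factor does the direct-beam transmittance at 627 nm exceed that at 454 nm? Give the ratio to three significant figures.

1.40

Airmass: sec 62.8° = 2.1877.
τ(627 nm) = 0.124 × (520/627)⁴ × 2.1877 = 0.124 × 0.4731 × 2.1877 = 0.1283.
τ(454 nm) = 0.124 × (520/454)⁴ × 2.1877 = 0.124 × 1.7210 × 2.1877 = 0.4669.
T(627)/T(454) = exp(τ_B − τ_A) = exp(0.3385) = 1.4029.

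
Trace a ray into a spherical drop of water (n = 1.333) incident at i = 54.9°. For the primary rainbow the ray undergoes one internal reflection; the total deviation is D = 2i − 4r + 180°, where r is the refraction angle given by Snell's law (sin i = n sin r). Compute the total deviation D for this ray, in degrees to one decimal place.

138.4°

sin r = sin 54.9° / 1.333 = 0.8181/1.333 = 0.6138; r = 37.86°.
D = 2·54.9° − 4·37.86° + 180° = 109.80° − 151.45° + 180° = 138.35°.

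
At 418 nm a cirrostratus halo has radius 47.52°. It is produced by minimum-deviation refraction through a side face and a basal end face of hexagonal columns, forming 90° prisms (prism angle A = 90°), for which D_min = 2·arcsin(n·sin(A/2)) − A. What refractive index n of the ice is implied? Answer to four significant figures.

1.318

Rearranging: n = sin((D_min + A)/2) / sin(A/2).
(D_min + A)/2 = (47.52° + 90°)/2 = 68.760°.
n = sin 68.760° / sin 45° = 0.9321 / 0.7071 = 1.3181.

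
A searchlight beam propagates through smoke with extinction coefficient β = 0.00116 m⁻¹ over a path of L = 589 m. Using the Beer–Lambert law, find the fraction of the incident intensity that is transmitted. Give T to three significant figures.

0.505

τ = β·L = 0.00116 × 589 = 0.6832.
T = exp(−0.6832) = 0.5050.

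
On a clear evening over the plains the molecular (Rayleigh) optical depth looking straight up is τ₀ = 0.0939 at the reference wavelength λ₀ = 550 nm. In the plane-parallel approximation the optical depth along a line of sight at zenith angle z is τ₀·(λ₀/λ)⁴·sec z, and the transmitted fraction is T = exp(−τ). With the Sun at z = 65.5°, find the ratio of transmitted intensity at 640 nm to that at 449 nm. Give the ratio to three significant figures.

Airmass: sec 65.5° = 2.4114.
τ(640 nm) = 0.0939 × (550/640)⁴ × 2.4114 = 0.0939 × 0.5454 × 2.4114 = 0.1235.
τ(449 nm) = 0.0939 × (550/449)⁴ × 2.4114 = 0.0939 × 2.2515 × 2.4114 = 0.5098.
T(640)/T(449) = exp(τ_B − τ_A) = exp(0.3863) = 1.4715.

1.47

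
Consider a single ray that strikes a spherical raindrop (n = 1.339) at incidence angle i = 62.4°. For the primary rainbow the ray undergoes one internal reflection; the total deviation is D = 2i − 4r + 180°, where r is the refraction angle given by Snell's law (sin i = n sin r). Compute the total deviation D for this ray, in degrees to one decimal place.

sin r = sin 62.4° / 1.339 = 0.8862/1.339 = 0.6618; r = 41.44°.
D = 2·62.4° − 4·41.44° + 180° = 124.80° − 165.76° + 180° = 139.04°.

139.0°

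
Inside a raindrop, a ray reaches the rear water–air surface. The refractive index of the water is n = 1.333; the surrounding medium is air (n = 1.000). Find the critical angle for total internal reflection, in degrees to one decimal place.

sin θ_c = n_air / n = 1.000 / 1.333 = 0.7502.
θ_c = arcsin(0.7502) = 48.61°.

48.6°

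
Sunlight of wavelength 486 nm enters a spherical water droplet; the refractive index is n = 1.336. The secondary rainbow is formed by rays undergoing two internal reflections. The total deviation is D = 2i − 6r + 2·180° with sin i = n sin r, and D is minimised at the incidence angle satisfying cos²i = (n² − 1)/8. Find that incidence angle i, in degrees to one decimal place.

71.7°

cos²i = (1.336² − 1)/8 = (1.78490 − 1)/8 = 0.09811.
cos i = 0.31323, so i = 71.746°.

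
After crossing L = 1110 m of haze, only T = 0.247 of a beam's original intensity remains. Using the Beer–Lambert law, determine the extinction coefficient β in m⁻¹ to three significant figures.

Beer–Lambert: T = exp(−βL) ⇒ β = −ln(T)/L = −ln(0.247)/1110 = 1.3984/1110 = 0.00126 m⁻¹.

0.00126 m⁻¹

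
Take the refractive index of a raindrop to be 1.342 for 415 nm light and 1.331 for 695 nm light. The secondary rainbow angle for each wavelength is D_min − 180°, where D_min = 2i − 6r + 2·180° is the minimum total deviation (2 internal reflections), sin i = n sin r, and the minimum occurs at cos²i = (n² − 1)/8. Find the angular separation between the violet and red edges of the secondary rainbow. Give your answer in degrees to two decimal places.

At 415 nm (n = 1.342): cos²i = 0.10012 → i = 71.554°, r = 44.981°, D_min = 233.222°, rainbow angle = 53.222°.
At 695 nm (n = 1.331): cos²i = 0.09645 → i = 71.907°, r = 45.575°, D_min = 230.365°, rainbow angle = 50.365°.
Angular width = |53.222° − 50.365°| = 2.857°.

2.86°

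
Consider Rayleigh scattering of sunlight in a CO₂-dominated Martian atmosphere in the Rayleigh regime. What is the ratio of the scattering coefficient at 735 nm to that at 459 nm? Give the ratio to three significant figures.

0.152

Rayleigh scattering ∝ λ⁻⁴, so the ratio of coefficients is the inverse fourth power of the wavelength ratio.
σ(735)/σ(459) = (459/735)⁴ = (0.6245)⁴ = 0.1521.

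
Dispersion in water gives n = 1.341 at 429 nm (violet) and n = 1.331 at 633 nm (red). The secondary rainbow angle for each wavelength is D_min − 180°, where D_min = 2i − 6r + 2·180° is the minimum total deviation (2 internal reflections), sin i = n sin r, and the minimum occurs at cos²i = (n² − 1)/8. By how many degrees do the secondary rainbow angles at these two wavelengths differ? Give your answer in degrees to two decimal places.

At 429 nm (n = 1.341): cos²i = 0.09979 → i = 71.586°, r = 45.034°, D_min = 232.966°, rainbow angle = 52.966°.
At 633 nm (n = 1.331): cos²i = 0.09645 → i = 71.907°, r = 45.575°, D_min = 230.365°, rainbow angle = 50.365°.
Angular width = |52.966° − 50.365°| = 2.601°.

2.60°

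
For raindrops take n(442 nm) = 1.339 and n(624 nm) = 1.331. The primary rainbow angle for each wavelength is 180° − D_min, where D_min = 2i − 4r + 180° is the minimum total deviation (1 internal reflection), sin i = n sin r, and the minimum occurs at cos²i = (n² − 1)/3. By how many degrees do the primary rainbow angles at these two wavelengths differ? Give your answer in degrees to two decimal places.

At 442 nm (n = 1.339): cos²i = 0.26431 → i = 59.062°, r = 39.834°, D_min = 138.786°, rainbow angle = 41.214°.
At 624 nm (n = 1.331): cos²i = 0.25719 → i = 59.527°, r = 40.356°, D_min = 137.630°, rainbow angle = 42.370°.
Angular width = |41.214° − 42.370°| = 1.156°.

1.16°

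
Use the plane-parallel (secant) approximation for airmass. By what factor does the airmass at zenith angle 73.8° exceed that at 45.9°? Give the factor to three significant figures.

2.49

X(73.8°)/X(45.9°) = sec 73.8° / sec 45.9° = cos 45.9° / cos 73.8° = 0.6959/0.2790 = 2.4944.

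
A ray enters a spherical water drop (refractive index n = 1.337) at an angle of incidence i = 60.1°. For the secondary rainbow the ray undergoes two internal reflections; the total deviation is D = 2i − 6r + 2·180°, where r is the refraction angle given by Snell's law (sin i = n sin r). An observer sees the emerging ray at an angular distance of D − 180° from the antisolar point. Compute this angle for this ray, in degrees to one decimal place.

sin r = sin 60.1° / 1.337 = 0.8669/1.337 = 0.6484; r = 40.42°.
D = 2·60.1° − 6·40.42° + 2·180° = 120.20° − 242.52° + 360° = 237.68°.
Angle from antisolar point = D − 180° = 57.68°.

57.7°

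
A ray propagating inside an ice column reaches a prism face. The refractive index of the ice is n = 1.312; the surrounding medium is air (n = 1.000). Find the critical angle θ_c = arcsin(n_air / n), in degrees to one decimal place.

sin θ_c = n_air / n = 1.000 / 1.312 = 0.7622.
θ_c = arcsin(0.7622) = 49.66°.

49.7°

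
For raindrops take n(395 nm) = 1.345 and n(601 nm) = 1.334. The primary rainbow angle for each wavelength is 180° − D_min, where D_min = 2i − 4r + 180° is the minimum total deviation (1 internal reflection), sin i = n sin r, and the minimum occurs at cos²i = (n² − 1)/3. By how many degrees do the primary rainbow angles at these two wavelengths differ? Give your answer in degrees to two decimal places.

At 395 nm (n = 1.345): cos²i = 0.26967 → i = 58.715°, r = 39.448°, D_min = 139.635°, rainbow angle = 40.365°.
At 601 nm (n = 1.334): cos²i = 0.25985 → i = 59.352°, r = 40.159°, D_min = 138.067°, rainbow angle = 41.933°.
Angular width = |40.365° − 41.933°| = 1.568°.

1.57°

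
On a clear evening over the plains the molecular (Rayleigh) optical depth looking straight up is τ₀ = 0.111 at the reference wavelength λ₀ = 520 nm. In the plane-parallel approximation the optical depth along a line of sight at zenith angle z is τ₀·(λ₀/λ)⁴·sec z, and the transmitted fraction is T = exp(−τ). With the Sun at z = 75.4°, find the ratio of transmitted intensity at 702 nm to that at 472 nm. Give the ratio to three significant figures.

Airmass: sec 75.4° = 3.9672.
τ(702 nm) = 0.111 × (520/702)⁴ × 3.9672 = 0.111 × 0.3011 × 3.9672 = 0.1326.
τ(472 nm) = 0.111 × (520/472)⁴ × 3.9672 = 0.111 × 1.4731 × 3.9672 = 0.6487.
T(702)/T(472) = exp(τ_B − τ_A) = exp(0.5161) = 1.6755.

1.68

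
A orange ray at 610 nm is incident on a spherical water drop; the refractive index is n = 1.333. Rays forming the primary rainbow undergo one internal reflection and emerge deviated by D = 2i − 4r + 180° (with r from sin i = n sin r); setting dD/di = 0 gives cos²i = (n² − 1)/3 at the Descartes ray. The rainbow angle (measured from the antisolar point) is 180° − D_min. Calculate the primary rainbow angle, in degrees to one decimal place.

cos²i = (1.77689 − 1)/3 = 0.25896; i = arccos(0.50888) = 59.410°.
sin r = sin 59.410°/1.333 = 0.64579; r = 40.225°.
D_min = 2·59.410° − 4·40.225° + 180° = 137.922°.
Rainbow angle = 180° − D_min = 42.078°.

42.1°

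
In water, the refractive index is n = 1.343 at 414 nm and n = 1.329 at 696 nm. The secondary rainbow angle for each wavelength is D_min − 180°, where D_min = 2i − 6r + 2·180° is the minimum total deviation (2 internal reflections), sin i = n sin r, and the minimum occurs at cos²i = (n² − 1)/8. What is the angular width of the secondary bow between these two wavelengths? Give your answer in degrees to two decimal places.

3.64°

At 414 nm (n = 1.343): cos²i = 0.10046 → i = 71.522°, r = 44.928°, D_min = 233.478°, rainbow angle = 53.478°.
At 696 nm (n = 1.329): cos²i = 0.09578 → i = 71.972°, r = 45.685°, D_min = 229.837°, rainbow angle = 49.837°.
Angular width = |53.478° − 49.837°| = 3.641°.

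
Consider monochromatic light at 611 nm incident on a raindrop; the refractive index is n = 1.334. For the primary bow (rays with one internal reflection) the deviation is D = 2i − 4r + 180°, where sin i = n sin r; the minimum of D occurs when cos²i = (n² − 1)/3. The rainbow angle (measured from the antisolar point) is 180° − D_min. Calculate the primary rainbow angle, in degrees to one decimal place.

cos²i = (1.77956 − 1)/3 = 0.25985; i = arccos(0.50976) = 59.352°.
sin r = sin 59.352°/1.334 = 0.64492; r = 40.159°.
D_min = 2·59.352° − 4·40.159° + 180° = 138.067°.
Rainbow angle = 180° − D_min = 41.933°.

41.9°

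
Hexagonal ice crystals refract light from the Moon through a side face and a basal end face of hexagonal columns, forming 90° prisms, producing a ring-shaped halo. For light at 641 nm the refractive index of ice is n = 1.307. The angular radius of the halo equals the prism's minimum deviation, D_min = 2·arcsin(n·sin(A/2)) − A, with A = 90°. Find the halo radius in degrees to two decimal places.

45.09°

n·sin(A/2) = 1.307 × sin 45° = 1.307 × 0.7071 = 0.9242.
D_min = 2·arcsin(0.9242) − 90° = 2 × 67.546° − 90° = 45.093°.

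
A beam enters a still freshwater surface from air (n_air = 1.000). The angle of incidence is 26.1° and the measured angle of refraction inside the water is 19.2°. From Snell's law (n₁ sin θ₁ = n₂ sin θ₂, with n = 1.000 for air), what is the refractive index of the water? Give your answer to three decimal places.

1.338

n = sin θ_i / sin θ_r = sin 26.1° / sin 19.2° = 0.4399 / 0.3289 = 1.3377.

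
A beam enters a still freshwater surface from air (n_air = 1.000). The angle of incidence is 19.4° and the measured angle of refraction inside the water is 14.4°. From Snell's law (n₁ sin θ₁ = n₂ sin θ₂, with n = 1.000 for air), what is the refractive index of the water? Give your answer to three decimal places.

1.336

n = sin θ_i / sin θ_r = sin 19.4° / sin 14.4° = 0.3322 / 0.2487 = 1.3356.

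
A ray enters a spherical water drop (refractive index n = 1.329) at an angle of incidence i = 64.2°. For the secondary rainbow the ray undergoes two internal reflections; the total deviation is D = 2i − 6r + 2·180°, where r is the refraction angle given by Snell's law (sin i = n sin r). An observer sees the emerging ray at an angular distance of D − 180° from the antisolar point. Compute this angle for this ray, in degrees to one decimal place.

sin r = sin 64.2° / 1.329 = 0.9003/1.329 = 0.6774; r = 42.64°.
D = 2·64.2° − 6·42.64° + 2·180° = 128.40° − 255.86° + 360° = 232.54°.
Angle from antisolar point = D − 180° = 52.54°.

52.5°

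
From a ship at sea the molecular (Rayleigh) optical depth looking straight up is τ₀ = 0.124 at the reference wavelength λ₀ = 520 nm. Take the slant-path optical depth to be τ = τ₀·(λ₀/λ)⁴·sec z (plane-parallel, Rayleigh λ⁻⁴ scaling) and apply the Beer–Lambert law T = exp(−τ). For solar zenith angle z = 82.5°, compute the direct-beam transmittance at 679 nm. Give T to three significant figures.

sec 82.5° = 7.6613.
τ = 0.124 × (520/679)⁴ × 7.6613 = 0.124 × 0.3440 × 7.6613 = 0.3268.
T = exp(−0.3268) = 0.7212.

0.721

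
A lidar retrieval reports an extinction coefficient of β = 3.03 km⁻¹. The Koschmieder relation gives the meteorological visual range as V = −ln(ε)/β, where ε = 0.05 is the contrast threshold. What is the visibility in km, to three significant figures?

0.989 km

V = −ln(0.05) / 3.03 = 2.996 / 3.03 = 0.9887 km.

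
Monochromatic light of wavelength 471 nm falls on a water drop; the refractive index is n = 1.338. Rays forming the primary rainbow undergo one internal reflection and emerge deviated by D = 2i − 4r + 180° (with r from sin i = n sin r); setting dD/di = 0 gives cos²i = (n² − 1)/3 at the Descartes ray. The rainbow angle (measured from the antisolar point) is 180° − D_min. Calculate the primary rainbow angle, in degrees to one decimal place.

cos²i = (1.79024 − 1)/3 = 0.26341; i = arccos(0.51324) = 59.120°.
sin r = sin 59.120°/1.338 = 0.64144; r = 39.899°.
D_min = 2·59.120° − 4·39.899° + 180° = 138.643°.
Rainbow angle = 180° − D_min = 41.357°.

41.4°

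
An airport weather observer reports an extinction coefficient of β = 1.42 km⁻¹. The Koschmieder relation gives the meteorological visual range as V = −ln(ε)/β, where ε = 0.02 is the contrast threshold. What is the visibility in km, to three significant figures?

2.75 km

V = −ln(0.02) / 1.42 = 3.912 / 1.42 = 2.7549 km.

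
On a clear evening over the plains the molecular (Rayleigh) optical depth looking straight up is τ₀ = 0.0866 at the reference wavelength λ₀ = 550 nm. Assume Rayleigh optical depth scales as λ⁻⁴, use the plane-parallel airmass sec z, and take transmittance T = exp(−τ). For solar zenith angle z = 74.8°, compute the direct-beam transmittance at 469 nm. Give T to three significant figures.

0.535

sec 74.8° = 3.8140.
τ = 0.0866 × (550/469)⁴ × 3.8140 = 0.0866 × 1.8913 × 3.8140 = 0.6247.
T = exp(−0.6247) = 0.5354.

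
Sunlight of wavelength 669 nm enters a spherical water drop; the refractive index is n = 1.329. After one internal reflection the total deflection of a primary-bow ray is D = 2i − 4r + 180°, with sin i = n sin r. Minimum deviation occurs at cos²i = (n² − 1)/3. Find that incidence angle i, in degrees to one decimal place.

59.6°

cos²i = (1.329² − 1)/3 = (1.76624 − 1)/3 = 0.25541.
cos i = 0.50538, so i = 59.643°.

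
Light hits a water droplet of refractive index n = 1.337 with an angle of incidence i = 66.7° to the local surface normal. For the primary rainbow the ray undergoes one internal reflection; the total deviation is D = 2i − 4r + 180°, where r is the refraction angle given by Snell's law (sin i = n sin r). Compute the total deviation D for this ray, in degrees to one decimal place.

139.8°

sin r = sin 66.7° / 1.337 = 0.9184/1.337 = 0.6869; r = 43.39°.
D = 2·66.7° − 4·43.39° + 180° = 133.40° − 173.56° + 180° = 139.84°.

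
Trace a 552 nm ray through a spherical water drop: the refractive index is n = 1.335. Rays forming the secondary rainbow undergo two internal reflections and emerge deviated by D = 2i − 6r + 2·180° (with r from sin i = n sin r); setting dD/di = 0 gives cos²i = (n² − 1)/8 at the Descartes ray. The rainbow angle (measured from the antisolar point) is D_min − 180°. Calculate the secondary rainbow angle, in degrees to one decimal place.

51.4°

cos²i = (1.78222 − 1)/8 = 0.09778; i = arccos(0.31269) = 71.778°.
sin r = sin 71.778°/1.335 = 0.71150; r = 45.357°.
D_min = 2·71.778° − 6·45.357° + 360° = 231.414°.
Rainbow angle = D_min − 180° = 51.414°.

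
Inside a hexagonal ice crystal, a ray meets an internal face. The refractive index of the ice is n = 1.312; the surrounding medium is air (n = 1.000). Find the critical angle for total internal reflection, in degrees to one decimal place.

sin θ_c = n_air / n = 1.000 / 1.312 = 0.7622.
θ_c = arcsin(0.7622) = 49.66°.

49.7°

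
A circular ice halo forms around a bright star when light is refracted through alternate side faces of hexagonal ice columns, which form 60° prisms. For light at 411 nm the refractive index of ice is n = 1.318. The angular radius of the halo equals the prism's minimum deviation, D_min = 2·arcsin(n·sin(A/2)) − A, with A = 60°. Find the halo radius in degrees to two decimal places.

n·sin(A/2) = 1.318 × sin 30° = 1.318 × 0.5000 = 0.6590.
D_min = 2·arcsin(0.6590) − 60° = 2 × 41.224° − 60° = 22.447°.

22.45°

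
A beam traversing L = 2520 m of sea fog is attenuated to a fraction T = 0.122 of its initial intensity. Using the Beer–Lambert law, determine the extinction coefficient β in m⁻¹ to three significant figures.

Beer–Lambert: T = exp(−βL) ⇒ β = −ln(T)/L = −ln(0.122)/2520 = 2.1037/2520 = 0.0008348 m⁻¹.

0.000835 m⁻¹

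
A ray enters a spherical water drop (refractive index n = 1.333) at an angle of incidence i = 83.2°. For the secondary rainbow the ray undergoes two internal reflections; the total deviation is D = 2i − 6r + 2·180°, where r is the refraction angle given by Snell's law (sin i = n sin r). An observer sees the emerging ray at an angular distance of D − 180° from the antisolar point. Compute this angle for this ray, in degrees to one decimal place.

57.5°

sin r = sin 83.2° / 1.333 = 0.9930/1.333 = 0.7449; r = 48.15°.
D = 2·83.2° − 6·48.15° + 2·180° = 166.40° − 288.91° + 360° = 237.49°.
Angle from antisolar point = D − 180° = 57.49°.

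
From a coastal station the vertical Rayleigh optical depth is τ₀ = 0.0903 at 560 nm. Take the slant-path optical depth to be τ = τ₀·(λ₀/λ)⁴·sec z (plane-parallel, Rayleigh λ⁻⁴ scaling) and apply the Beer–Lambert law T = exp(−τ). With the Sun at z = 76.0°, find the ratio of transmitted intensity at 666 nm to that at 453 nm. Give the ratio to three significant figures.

1.98

Airmass: sec 76.0° = 4.1336.
τ(666 nm) = 0.0903 × (560/666)⁴ × 4.1336 = 0.0903 × 0.4999 × 4.1336 = 0.1866.
τ(453 nm) = 0.0903 × (560/453)⁴ × 4.1336 = 0.0903 × 2.3354 × 4.1336 = 0.8717.
T(666)/T(453) = exp(τ_B − τ_A) = exp(0.6851) = 1.9840.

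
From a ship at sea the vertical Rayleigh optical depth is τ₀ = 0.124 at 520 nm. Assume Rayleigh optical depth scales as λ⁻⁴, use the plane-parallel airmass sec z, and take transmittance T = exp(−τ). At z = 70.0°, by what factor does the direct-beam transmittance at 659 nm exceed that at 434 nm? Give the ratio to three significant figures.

1.83

Airmass: sec 70.0° = 2.9238.
τ(659 nm) = 0.124 × (520/659)⁴ × 2.9238 = 0.124 × 0.3877 × 2.9238 = 0.1406.
τ(434 nm) = 0.124 × (520/434)⁴ × 2.9238 = 0.124 × 2.0609 × 2.9238 = 0.7472.
T(659)/T(434) = exp(τ_B − τ_A) = exp(0.6066) = 1.8342.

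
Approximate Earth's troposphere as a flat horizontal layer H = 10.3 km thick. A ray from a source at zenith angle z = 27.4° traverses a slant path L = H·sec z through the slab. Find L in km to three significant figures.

sec z = 1/cos 27.4° = 1.1264.
L = 10.3 × 1.1264 = 11.602 km.

11.6 km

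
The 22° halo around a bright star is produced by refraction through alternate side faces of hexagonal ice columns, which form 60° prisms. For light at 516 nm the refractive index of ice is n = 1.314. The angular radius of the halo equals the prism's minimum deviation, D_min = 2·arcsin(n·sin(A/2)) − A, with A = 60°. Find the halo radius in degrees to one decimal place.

22.1°

n·sin(A/2) = 1.314 × sin 30° = 1.314 × 0.5000 = 0.6570.
D_min = 2·arcsin(0.6570) − 60° = 2 × 41.071° − 60° = 22.143°.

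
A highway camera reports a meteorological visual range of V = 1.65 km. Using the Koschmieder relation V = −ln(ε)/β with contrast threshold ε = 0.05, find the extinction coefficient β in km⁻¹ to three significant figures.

β = −ln(0.05) / V = 2.996 / 1.65 = 1.8156 km⁻¹.

1.82 km⁻¹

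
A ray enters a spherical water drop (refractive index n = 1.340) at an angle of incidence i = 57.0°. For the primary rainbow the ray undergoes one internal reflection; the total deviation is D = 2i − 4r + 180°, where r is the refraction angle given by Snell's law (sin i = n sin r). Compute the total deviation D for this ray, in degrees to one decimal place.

139.0°

sin r = sin 57.0° / 1.340 = 0.8387/1.340 = 0.6259; r = 38.75°.
D = 2·57.0° − 4·38.75° + 180° = 114.00° − 154.99° + 180° = 139.01°.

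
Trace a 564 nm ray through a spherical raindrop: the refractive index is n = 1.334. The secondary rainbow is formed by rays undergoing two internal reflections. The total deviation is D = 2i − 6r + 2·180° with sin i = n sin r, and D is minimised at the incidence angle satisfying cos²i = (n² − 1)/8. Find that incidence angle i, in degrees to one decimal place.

cos²i = (1.334² − 1)/8 = (1.77956 − 1)/8 = 0.09744.
cos i = 0.31216, so i = 71.810°.

71.8°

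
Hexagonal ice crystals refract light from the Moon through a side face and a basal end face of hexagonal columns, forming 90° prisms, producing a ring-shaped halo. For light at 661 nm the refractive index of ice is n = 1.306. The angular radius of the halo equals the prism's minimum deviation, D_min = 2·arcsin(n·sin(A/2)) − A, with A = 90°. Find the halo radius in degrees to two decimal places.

n·sin(A/2) = 1.306 × sin 45° = 1.306 × 0.7071 = 0.9235.
D_min = 2·arcsin(0.9235) − 90° = 2 × 67.440° − 90° = 44.881°.

44.88°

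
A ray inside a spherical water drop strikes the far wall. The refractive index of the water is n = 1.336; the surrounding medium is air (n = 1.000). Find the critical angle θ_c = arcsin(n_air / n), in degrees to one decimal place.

sin θ_c = n_air / n = 1.000 / 1.336 = 0.7485.
θ_c = arcsin(0.7485) = 48.46°.

48.5°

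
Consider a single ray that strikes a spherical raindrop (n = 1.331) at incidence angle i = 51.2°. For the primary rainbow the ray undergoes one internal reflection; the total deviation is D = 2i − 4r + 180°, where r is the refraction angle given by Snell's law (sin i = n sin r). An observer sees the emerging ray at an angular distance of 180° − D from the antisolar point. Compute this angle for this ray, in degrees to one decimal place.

sin r = sin 51.2° / 1.331 = 0.7793/1.331 = 0.5855; r = 35.84°.
D = 2·51.2° − 4·35.84° + 180° = 102.40° − 143.36° + 180° = 139.04°.
Angle from antisolar point = 180° − D = 40.96°.

41.0°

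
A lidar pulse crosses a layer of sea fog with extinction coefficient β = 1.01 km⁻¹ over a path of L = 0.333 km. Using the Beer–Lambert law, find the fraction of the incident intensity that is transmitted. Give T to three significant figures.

0.714

τ = β·L = 1.01 × 0.333 = 0.3363.
T = exp(−0.3363) = 0.7144.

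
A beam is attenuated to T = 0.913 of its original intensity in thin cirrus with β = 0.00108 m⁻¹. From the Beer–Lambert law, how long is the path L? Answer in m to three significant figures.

84.3 m

Beer–Lambert: T = exp(−βL) ⇒ L = −ln(T)/β = −ln(0.913)/0.00108 = 0.0910/0.00108 = 84.28 m.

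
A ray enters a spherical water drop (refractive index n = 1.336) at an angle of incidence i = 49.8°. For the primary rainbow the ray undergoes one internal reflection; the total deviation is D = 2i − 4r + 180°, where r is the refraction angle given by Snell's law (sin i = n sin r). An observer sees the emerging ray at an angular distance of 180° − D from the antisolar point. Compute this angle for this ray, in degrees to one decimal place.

sin r = sin 49.8° / 1.336 = 0.7638/1.336 = 0.5717; r = 34.87°.
D = 2·49.8° − 4·34.87° + 180° = 99.60° − 139.48° + 180° = 140.12°.
Angle from antisolar point = 180° − D = 39.88°.

39.9°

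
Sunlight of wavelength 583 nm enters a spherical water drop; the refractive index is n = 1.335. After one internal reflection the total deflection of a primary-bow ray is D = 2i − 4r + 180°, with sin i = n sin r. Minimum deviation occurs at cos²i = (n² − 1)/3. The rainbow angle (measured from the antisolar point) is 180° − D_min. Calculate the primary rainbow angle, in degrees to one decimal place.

cos²i = (1.78222 − 1)/3 = 0.26074; i = arccos(0.51063) = 59.294°.
sin r = sin 59.294°/1.335 = 0.64405; r = 40.094°.
D_min = 2·59.294° − 4·40.094° + 180° = 138.212°.
Rainbow angle = 180° − D_min = 41.788°.

41.8°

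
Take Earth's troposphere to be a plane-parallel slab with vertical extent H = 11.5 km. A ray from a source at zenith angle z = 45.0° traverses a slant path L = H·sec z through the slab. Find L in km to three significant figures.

sec z = 1/cos 45.0° = 1.4142.
L = 11.5 × 1.4142 = 16.263 km.

16.3 km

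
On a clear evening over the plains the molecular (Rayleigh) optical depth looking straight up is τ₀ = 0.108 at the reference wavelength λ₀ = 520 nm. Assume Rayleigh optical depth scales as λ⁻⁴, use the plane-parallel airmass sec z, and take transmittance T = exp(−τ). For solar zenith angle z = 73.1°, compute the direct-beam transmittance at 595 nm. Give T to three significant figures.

0.805

sec 73.1° = 3.4399.
τ = 0.108 × (520/595)⁴ × 3.4399 = 0.108 × 0.5834 × 3.4399 = 0.2167.
T = exp(−0.2167) = 0.8051.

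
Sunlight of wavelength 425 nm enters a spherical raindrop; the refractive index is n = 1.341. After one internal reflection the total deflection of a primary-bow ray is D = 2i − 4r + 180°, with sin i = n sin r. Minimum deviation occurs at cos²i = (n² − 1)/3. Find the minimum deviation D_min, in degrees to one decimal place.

cos²i = (1.79828 − 1)/3 = 0.26609; i = arccos(0.51584) = 58.946°.
sin r = sin 58.946°/1.341 = 0.63884; r = 39.705°.
D_min = 2·58.946° − 4·39.705° + 180° = 139.071°.

139.1°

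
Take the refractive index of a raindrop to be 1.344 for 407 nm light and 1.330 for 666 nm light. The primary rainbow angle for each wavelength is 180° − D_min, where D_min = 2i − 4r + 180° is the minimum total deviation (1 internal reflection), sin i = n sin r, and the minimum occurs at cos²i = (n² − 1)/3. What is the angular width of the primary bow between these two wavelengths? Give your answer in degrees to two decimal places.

2.01°

At 407 nm (n = 1.344): cos²i = 0.26878 → i = 58.772°, r = 39.512°, D_min = 139.495°, rainbow angle = 40.505°.
At 666 nm (n = 1.330): cos²i = 0.25630 → i = 59.585°, r = 40.422°, D_min = 137.484°, rainbow angle = 42.516°.
Angular width = |40.505° − 42.516°| = 2.011°.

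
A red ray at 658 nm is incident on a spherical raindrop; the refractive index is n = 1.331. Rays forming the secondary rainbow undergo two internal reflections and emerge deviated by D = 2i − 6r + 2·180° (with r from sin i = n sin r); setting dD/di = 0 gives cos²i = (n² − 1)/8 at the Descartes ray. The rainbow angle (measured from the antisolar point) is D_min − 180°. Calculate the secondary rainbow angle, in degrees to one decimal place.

cos²i = (1.77156 − 1)/8 = 0.09645; i = arccos(0.31056) = 71.907°.
sin r = sin 71.907°/1.331 = 0.71417; r = 45.575°.
D_min = 2·71.907° − 6·45.575° + 360° = 230.365°.
Rainbow angle = D_min − 180° = 50.365°.

50.4°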